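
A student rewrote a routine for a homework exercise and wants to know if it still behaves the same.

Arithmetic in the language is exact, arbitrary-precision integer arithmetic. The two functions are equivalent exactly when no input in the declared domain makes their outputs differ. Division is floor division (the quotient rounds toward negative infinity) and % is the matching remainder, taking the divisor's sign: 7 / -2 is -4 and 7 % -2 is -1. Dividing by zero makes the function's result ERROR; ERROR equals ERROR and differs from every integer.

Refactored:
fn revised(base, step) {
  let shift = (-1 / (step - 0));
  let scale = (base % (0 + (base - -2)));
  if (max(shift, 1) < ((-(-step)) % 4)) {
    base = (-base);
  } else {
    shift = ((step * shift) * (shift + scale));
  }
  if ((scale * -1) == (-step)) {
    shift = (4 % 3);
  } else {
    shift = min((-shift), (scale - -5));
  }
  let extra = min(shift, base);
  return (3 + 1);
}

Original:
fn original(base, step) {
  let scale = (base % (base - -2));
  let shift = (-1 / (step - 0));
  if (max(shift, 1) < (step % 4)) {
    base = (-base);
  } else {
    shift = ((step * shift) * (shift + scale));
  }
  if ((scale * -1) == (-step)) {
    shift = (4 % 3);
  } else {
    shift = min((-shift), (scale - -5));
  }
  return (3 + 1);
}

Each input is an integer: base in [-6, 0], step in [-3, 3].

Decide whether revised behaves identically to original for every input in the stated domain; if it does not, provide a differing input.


Changes here: arithmetic usage differs; and local variable names differ; and min/max/abs usage differs; and constant usage differs; and statement counts differ; the full 49-point sweep finds no disagreement.
verdict: equivalent


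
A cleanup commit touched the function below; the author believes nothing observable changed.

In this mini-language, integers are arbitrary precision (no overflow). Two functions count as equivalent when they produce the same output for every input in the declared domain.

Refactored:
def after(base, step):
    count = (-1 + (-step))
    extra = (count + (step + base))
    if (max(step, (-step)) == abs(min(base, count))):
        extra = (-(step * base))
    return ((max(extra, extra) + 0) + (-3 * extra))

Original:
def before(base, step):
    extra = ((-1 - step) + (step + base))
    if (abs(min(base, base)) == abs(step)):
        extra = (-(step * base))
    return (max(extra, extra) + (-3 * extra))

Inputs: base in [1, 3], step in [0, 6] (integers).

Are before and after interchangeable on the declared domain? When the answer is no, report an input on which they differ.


Try base=1, step=1.
before: extra := 0 | (abs(min(base, base)) == abs(step)): true | extra := -1 | result 2
after: count := -2 | extra := 0 | (max(step, (-step)) == abs(min(base, count))): false | result 0
2 != 0, so the rewrite changes behavior.
verdict: not equivalent; witness: base=1, step=1


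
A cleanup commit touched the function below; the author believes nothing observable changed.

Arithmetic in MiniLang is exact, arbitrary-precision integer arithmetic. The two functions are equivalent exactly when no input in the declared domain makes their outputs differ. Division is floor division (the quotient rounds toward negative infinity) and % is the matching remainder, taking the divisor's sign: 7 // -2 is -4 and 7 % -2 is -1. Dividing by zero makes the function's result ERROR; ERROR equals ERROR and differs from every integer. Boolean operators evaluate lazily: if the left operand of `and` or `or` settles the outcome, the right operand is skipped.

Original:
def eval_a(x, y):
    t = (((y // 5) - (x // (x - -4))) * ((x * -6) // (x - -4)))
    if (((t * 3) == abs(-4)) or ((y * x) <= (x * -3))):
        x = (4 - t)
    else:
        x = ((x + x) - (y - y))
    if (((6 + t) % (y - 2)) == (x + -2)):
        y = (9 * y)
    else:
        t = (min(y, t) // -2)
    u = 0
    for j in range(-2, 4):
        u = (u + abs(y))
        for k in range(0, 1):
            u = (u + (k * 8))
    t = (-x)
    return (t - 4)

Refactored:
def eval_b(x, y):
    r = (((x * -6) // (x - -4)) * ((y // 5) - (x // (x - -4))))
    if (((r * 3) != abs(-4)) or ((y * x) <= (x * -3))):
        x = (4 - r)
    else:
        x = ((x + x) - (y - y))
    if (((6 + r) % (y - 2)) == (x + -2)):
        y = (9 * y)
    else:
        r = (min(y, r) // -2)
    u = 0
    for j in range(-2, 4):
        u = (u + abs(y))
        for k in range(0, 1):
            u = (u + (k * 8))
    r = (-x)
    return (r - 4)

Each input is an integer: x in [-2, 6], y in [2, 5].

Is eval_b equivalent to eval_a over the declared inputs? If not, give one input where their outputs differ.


Try x=1, y=3.
eval_a: t=0, then (((t * 3) == abs(-4)) or ((y * x) <= (x * -3))) is false, then x=2, then (((6 + t) % (y - 2)) == (x + -2)) is true, then y=27, then u=0, then (j=-2), then u=27, then (k=0), then u=27, then (j=-1), then u=54, then (k=0), then u=54, then (j=0), then u=81, then (k=0), then u=81, then (j=1), then u=108, then (k=0), then u=108, then (j=2), then u=135, then (k=0), then u=135, then (j=3), then u=162, then (k=0), then u=162, then t=-2, then returns -6
eval_b: r=0, then (((r * 3) != abs(-4)) or ((y * x) <= (x * -3))) is true, then x=4, then (((6 + r) % (y - 2)) == (x + -2)) is false, then r=0, then u=0, then (j=-2), then u=3, then (k=0), then u=3, then (j=-1), then u=6, then (k=0), then u=6, then (j=0), then u=9, then (k=0), then u=9, then (j=1), then u=12, then (k=0), then u=12, then (j=2), then u=15, then (k=0), then u=15, then (j=3), then u=18, then (k=0), then u=18, then r=-4, then returns -8
-6 and -8 differ, so these are not the same function on this domain.
verdict: not equivalent; witness: x=1, y=3


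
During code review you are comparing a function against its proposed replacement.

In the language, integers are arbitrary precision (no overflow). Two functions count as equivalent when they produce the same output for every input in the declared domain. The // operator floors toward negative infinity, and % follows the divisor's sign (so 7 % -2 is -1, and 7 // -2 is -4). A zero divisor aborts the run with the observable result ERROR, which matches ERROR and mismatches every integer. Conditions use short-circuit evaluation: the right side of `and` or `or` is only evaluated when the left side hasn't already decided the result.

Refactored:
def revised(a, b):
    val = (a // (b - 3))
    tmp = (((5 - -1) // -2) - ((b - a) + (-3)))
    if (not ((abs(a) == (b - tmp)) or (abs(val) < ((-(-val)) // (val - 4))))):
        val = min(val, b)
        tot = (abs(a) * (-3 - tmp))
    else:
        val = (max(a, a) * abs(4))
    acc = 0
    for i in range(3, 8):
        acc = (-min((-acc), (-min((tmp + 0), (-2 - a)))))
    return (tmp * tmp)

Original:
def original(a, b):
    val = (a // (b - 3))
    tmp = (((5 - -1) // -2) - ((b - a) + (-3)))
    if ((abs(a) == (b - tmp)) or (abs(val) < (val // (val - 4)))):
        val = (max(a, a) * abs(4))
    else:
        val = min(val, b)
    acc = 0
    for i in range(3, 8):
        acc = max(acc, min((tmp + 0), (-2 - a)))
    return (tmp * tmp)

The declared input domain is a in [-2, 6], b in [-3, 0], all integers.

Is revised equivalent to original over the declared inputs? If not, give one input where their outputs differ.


Although statement counts differ; also arithmetic usage differs; also boolean connective usage differs; also min/max/abs usage differs; also constant usage differs; also local variable names differ, 36/36 inputs agree.
verdict: equivalent


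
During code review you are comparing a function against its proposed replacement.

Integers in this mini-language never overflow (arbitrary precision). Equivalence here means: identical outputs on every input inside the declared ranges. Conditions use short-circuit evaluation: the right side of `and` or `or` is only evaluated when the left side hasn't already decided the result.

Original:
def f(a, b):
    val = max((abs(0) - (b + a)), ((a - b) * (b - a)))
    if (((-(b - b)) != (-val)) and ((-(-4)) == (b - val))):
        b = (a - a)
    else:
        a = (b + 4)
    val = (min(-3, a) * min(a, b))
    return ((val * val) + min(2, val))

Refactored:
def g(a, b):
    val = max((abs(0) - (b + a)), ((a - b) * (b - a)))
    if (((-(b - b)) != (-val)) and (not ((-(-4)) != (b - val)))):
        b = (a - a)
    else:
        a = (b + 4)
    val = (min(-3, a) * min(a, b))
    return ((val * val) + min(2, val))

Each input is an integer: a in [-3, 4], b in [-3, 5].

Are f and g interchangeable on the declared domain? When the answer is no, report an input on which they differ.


The two versions differ — the changes include comparison usage differs; boolean connective usage differs.
Tracing a=4, b=0: f: val becomes -4; next (((-(b - b)) != (-val)) and ((-(-4)) == (b - val))) evaluates to true; next b becomes 0; next val becomes 0; next final value 0 | g: val becomes -4; next (((-(b - b)) != (-val)) and (not ((-(-4)) != (b - val)))) evaluates to true; next b becomes 0; next val becomes 0; next final value 0 — matching result 0.
Across all 72 domain points the two functions coincide.
verdict: equivalent


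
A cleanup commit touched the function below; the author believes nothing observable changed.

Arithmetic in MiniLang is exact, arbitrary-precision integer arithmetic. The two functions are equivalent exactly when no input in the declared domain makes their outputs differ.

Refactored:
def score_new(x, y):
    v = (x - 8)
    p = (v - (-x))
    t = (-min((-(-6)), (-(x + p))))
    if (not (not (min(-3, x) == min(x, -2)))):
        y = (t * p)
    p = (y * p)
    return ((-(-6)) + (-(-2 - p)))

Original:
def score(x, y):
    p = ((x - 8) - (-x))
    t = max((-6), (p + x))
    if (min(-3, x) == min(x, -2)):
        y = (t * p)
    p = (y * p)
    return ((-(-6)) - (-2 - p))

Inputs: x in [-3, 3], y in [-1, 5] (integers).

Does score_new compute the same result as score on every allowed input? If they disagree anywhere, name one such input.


The two versions differ — the changes include statement counts differ, and local variable names differ, and arithmetic usage differs, and min/max/abs usage differs, and boolean connective usage differs.
One worked example (x=-2, y=5) — score: p becomes -12; next t becomes -6; next (min(-3, x) == min(x, -2)) evaluates to false; next p becomes -60; next final value -52; score_new: v becomes -10; next p becomes -12; next t becomes -6; next (not (not (min(-3, x) == min(x, -2)))) evaluates to false; next p becomes -60; next final value -52; agreement on -52.
Sweeping the whole domain (49 inputs) finds no disagreement.
verdict: equivalent


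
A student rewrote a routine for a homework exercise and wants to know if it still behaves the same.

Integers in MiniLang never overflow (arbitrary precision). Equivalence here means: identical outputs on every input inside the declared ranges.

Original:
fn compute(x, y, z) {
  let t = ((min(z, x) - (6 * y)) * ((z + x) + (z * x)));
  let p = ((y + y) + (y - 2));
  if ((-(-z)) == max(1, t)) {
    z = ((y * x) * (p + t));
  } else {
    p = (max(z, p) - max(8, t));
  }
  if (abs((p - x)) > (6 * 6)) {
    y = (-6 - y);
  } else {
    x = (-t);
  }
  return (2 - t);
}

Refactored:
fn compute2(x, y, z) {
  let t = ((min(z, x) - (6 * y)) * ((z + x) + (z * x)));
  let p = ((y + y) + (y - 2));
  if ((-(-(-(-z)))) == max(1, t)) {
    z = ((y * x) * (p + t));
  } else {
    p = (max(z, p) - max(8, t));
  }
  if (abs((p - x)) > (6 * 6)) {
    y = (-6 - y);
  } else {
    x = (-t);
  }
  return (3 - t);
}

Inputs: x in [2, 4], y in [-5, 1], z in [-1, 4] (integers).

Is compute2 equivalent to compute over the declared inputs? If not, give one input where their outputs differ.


Take x=2, y=-5, z=-1.
compute: t becomes -29; next p becomes -17; next ((-(-z)) == max(1, t)) evaluates to false; next p becomes -9; next (abs((p - x)) > (6 * 6)) evaluates to false; next x becomes 29; next final value 31
compute2: t becomes -29; next p becomes -17; next ((-(-(-(-z)))) == max(1, t)) evaluates to false; next p becomes -9; next (abs((p - x)) > (6 * 6)) evaluates to false; next x becomes 29; next final value 32
31 != 32, so the rewrite changes behavior.
verdict: not equivalent; witness: x=2, y=-5, z=-1


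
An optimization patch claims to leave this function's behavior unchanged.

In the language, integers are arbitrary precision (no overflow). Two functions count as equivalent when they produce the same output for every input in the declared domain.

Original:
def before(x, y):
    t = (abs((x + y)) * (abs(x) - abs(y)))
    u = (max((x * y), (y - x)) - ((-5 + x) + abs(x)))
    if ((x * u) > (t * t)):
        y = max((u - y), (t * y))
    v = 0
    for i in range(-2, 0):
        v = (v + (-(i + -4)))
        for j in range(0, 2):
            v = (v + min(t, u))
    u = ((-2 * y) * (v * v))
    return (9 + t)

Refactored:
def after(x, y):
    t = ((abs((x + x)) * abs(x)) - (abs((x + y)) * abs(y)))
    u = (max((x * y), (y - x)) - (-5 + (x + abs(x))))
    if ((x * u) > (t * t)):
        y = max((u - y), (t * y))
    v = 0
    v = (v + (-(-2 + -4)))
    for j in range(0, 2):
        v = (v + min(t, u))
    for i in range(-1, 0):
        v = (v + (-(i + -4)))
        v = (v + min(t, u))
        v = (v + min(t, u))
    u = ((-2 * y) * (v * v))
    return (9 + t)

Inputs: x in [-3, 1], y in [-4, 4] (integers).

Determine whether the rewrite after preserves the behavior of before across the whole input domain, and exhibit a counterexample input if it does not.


Consider the input x=-3, y=-4.
before: t becomes -7; next u becomes 17; next ((x * u) > (t * t)) evaluates to false; next v becomes 0; next at i=-2:; next v becomes 6; next at j=0:; next v becomes -1; next at j=1:; next v becomes -8; next at i=-1:; next v becomes -3; next at j=0:; next v becomes -10; next at j=1:; next v becomes -17; next u becomes 2312; next final value 2
after: t becomes -10; next u becomes 17; next ((x * u) > (t * t)) evaluates to false; next v becomes 0; next v becomes 6; next at j=0:; next v becomes -4; next at j=1:; next v becomes -14; next at i=-1:; next v becomes -9; next v becomes -19; next v becomes -29; next u becomes 6728; next final value -1
2 against -1: the behavior changed.
verdict: not equivalent; witness: x=-3, y=-4


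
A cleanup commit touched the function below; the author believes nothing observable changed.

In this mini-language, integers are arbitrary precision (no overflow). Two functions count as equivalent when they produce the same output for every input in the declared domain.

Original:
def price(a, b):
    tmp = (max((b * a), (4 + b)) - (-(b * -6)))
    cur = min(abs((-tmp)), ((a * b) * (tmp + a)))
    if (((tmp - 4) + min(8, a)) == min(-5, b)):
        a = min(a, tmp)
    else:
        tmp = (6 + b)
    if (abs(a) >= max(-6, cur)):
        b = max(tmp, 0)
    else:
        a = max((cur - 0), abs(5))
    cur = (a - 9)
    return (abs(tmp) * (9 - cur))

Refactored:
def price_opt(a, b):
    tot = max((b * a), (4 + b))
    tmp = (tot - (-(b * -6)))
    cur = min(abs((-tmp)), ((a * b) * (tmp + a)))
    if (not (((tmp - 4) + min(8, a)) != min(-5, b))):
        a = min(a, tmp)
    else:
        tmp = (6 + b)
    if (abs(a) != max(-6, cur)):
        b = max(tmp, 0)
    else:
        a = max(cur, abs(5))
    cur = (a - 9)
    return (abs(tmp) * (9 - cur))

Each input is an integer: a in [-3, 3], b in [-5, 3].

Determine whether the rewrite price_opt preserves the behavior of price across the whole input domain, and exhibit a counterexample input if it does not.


There is a counterexample at a=-3, b=-5: -27 on one side, 21 on the other.
price: tmp=45, then cur=45, then (((tmp - 4) + min(8, a)) == min(-5, b)) is false, then tmp=1, then (abs(a) >= max(-6, cur)) is false, then a=45, then cur=36, then returns -27
price_opt: tot=15, then tmp=45, then cur=45, then (not (((tmp - 4) + min(8, a)) != min(-5, b))) is false, then tmp=1, then (abs(a) != max(-6, cur)) is true, then b=1, then cur=-12, then returns 21
verdict: not equivalent; witness: a=-3, b=-5


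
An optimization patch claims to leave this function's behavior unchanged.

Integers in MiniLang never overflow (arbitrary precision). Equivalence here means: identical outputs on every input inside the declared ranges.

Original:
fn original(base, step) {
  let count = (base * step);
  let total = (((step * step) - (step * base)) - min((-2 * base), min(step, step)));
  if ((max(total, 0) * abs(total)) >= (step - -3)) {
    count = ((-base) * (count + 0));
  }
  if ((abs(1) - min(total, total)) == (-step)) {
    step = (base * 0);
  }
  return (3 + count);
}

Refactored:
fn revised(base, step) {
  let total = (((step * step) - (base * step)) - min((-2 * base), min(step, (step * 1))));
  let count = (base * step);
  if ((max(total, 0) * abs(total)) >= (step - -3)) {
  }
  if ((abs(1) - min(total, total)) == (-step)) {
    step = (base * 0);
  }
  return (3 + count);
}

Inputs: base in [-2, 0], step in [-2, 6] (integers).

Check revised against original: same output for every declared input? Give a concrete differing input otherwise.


There is a counterexample at base=-2, step=-2: 11 on one side, 7 on the other.
original: count=4, then total=2, then ((max(total, 0) * abs(total)) >= (step - -3)) is true, then count=8, then ((abs(1) - min(total, total)) == (-step)) is false, then returns 11
revised: total=2, then count=4, then ((max(total, 0) * abs(total)) >= (step - -3)) is true, then ((abs(1) - min(total, total)) == (-step)) is false, then returns 7
verdict: not equivalent; witness: base=-2, step=-2


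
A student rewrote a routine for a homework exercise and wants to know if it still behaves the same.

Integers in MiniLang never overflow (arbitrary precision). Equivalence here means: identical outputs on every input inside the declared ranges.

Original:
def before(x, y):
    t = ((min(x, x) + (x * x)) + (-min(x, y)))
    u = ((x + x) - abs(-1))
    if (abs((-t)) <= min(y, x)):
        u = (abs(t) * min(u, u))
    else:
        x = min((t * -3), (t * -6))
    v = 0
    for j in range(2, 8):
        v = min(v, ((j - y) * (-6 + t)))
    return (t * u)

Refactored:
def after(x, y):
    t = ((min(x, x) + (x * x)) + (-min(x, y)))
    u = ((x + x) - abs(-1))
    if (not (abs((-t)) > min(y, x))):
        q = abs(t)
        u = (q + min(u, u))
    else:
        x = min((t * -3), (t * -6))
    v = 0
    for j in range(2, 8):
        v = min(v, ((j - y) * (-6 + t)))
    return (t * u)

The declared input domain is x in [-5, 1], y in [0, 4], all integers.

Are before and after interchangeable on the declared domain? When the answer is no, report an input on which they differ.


Consider the input x=1, y=1.
before: t becomes 1; next u becomes 1; next (abs((-t)) <= min(y, x)) evaluates to true; next u becomes 1; next v becomes 0; next at j=2:; next v becomes -5; next at j=3:; next v becomes -10; next at j=4:; next v becomes -15; next at j=5:; next v becomes -20; next at j=6:; next v becomes -25; next at j=7:; next v becomes -30; next final value 1
after: t becomes 1; next u becomes 1; next (not (abs((-t)) > min(y, x))) evaluates to true; next q becomes 1; next u becomes 2; next v becomes 0; next at j=2:; next v becomes -5; next at j=3:; next v becomes -10; next at j=4:; next v becomes -15; next at j=5:; next v becomes -20; next at j=6:; next v becomes -25; next at j=7:; next v becomes -30; next final value 2
1 against 2: the behavior changed.
verdict: not equivalent; witness: x=1, y=1


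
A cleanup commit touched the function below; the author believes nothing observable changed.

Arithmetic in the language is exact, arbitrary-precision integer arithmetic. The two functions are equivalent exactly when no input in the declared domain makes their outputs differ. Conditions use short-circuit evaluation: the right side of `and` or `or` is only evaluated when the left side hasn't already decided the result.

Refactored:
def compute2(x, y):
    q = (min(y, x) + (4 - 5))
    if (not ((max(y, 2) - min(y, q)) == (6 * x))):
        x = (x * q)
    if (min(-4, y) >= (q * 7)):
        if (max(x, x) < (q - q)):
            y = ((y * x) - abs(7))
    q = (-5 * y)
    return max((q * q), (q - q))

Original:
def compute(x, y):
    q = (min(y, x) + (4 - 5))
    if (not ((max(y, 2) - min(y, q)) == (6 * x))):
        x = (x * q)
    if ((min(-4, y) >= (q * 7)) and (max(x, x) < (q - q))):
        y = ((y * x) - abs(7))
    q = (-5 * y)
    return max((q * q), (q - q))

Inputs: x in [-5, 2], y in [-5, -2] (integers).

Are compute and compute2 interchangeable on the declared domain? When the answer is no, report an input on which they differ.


This is a faithful refactor — branching structure differs, plus statement counts differ, plus boolean connective usage differs, but the computed results match everywhere.
Spot check at x=1, y=-2 — compute: q=-3, then (not ((max(y, 2) - min(y, q)) == (6 * x))) is true, then x=-3, then ((min(-4, y) >= (q * 7)) and (max(x, x) < (q - q))) is true, then y=-1, then q=5, then returns 25. compute2: q=-3, then (not ((max(y, 2) - min(y, q)) == (6 * x))) is true, then x=-3, then (min(-4, y) >= (q * 7)) is true, then (max(x, x) < (q - q)) is true, then y=-1, then q=5, then returns 25. Both give 25.
Every one of the 32 inputs gives matching results.
verdict: equivalent


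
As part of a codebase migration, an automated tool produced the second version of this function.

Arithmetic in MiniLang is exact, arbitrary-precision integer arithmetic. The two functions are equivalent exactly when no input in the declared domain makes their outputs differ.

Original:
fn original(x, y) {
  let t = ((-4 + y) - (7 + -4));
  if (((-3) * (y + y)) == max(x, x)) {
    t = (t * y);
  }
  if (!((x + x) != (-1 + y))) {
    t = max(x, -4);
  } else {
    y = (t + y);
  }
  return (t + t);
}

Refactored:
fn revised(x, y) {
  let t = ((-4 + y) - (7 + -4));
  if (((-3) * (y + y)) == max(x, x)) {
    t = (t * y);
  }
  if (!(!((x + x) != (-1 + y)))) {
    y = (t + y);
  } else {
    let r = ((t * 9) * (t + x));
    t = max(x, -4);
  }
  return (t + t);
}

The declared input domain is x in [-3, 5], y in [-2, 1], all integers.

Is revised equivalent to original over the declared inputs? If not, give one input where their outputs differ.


Changes here: local variable names differ; and arithmetic usage differs; and boolean connective usage differs; and statement counts differ; and constant usage differs; the full 36-point sweep finds no disagreement.
verdict: equivalent


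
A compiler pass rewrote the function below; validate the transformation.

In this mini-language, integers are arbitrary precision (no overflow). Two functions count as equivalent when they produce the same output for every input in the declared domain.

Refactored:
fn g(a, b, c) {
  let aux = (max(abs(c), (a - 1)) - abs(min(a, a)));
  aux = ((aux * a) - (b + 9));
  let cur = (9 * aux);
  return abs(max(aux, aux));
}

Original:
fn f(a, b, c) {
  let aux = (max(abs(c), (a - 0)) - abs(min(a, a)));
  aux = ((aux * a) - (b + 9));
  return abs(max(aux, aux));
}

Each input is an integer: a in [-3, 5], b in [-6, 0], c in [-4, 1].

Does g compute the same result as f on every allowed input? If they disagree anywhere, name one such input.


On input a=1, b=-6, c=0, f returns 3 while g returns 4.
verdict: not equivalent; witness: a=1, b=-6, c=0


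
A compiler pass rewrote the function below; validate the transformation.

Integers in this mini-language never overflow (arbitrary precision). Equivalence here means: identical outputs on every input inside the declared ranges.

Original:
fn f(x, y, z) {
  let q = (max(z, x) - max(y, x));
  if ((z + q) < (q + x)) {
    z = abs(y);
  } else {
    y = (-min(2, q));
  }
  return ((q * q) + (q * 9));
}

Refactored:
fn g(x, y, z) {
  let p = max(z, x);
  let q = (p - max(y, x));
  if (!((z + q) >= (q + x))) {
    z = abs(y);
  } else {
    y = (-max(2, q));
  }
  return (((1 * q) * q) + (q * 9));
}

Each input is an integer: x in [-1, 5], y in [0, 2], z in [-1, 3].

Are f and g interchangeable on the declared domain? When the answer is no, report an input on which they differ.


The edit looks behavioral (`min(2, q)` became `max(2, q)`), but over these ranges it never changes the outcome.
As a probe, take x=2, y=2, z=0: f runs q = 0; ((z + q) < (q + x)) -> true; z = 2; return 0; g runs p = 2; q = 0; (!((z + q) >= (q + x))) -> true; z = 2; return 0; both end at 0.
Sweeping the whole domain (105 inputs) finds no disagreement.
verdict: equivalent


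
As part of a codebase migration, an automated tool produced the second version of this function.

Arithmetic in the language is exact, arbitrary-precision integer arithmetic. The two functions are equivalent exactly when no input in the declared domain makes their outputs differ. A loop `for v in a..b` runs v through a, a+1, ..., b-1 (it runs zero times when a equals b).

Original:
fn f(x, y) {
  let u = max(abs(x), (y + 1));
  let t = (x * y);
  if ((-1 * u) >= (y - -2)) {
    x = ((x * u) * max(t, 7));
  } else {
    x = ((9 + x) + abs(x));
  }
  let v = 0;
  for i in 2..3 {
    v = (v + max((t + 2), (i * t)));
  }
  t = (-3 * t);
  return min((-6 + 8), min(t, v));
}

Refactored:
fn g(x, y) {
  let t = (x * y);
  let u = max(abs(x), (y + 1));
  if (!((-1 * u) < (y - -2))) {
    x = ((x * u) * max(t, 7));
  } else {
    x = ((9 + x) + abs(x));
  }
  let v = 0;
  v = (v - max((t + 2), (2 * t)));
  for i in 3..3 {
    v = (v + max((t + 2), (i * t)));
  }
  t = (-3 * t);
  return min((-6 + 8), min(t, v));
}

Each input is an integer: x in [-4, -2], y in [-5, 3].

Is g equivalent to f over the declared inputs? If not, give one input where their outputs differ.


Consider the input x=-4, y=0.
f: u=4, then t=0, then ((-1 * u) >= (y - -2)) is false, then x=9, then v=0, then (i=2), then v=2, then t=0, then returns 0
g: t=0, then u=4, then (!((-1 * u) < (y - -2))) is false, then x=9, then v=0, then v=-2, then the loop over i runs zero times, then t=0, then returns -2
0 != -2, so the rewrite changes behavior.
verdict: not equivalent; witness: x=-4, y=0


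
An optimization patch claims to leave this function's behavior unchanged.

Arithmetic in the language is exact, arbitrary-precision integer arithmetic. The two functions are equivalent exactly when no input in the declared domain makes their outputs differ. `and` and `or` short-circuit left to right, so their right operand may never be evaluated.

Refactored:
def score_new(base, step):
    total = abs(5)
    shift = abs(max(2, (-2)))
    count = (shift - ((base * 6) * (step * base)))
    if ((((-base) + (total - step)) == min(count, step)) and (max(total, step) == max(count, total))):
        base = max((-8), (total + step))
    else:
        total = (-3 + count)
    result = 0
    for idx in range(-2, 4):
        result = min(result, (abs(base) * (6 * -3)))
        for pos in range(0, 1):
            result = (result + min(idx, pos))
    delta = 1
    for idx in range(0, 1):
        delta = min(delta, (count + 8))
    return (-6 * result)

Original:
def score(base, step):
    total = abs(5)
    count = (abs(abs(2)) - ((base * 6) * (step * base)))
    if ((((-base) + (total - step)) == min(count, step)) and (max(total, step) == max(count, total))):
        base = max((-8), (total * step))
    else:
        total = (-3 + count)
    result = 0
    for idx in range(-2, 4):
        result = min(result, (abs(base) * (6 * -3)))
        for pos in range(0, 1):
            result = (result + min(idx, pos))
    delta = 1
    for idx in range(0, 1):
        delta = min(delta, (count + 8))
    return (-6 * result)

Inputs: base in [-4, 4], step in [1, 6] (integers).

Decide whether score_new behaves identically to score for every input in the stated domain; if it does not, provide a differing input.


Not equivalent: base=0, step=3 separates them (1638 vs 882).
score: total becomes 5; next count becomes 2; next ((((-base) + (total - step)) == min(count, step)) and (max(total, step) == max(count, total))) evaluates to true; next base becomes 15; next result becomes 0; next at idx=-2:; next result becomes -270; next at pos=0:; next result becomes -272; next at idx=-1:; next result becomes -272; next at pos=0:; next result becomes -273; next at idx=0:; next result becomes -273; next at pos=0:; next result becomes -273; next at idx=1:; next result becomes -273; next at pos=0:; next result becomes -273; next at idx=2:; next result becomes -273; next at pos=0:; next result becomes -273; next at idx=3:; next result becomes -273; next at pos=0:; next result becomes -273; next delta becomes 1; next at idx=0:; next delta becomes 1; next final value 1638
score_new: total becomes 5; next shift becomes 2; next count becomes 2; next ((((-base) + (total - step)) == min(count, step)) and (max(total, step) == max(count, total))) evaluates to true; next base becomes 8; next result becomes 0; next at idx=-2:; next result becomes -144; next at pos=0:; next result becomes -146; next at idx=-1:; next result becomes -146; next at pos=0:; next result becomes -147; next at idx=0:; next result becomes -147; next at pos=0:; next result becomes -147; next at idx=1:; next result becomes -147; next at pos=0:; next result becomes -147; next at idx=2:; next result becomes -147; next at pos=0:; next result becomes -147; next at idx=3:; next result becomes -147; next at pos=0:; next result becomes -147; next delta becomes 1; next at idx=0:; next delta becomes 1; next final value 882
verdict: not equivalent; witness: base=0, step=3


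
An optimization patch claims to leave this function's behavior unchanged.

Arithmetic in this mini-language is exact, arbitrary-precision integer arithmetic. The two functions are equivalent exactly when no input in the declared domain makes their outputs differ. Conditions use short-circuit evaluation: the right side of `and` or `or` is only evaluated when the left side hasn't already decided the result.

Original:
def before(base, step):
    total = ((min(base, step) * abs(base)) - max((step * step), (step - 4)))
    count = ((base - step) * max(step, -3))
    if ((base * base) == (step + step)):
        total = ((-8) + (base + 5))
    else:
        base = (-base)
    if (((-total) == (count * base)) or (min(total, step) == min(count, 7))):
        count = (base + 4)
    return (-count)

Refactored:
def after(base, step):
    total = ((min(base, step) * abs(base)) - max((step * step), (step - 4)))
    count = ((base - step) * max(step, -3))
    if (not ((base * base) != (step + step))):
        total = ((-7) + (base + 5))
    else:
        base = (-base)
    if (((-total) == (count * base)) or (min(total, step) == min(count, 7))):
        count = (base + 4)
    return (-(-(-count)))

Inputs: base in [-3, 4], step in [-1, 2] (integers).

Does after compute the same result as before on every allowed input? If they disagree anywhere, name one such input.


Consider the input base=2, step=2.
before: total := 0 | count := 0 | ((base * base) == (step + step)): true | total := -1 | (((-total) == (count * base)) or (min(total, step) == min(count, 7))): false | result 0
after: total := 0 | count := 0 | (not ((base * base) != (step + step))): true | total := 0 | (((-total) == (count * base)) or (min(total, step) == min(count, 7))): true | count := 6 | result -6
0 != -6, so the rewrite changes behavior.
verdict: not equivalent; witness: base=2, step=2


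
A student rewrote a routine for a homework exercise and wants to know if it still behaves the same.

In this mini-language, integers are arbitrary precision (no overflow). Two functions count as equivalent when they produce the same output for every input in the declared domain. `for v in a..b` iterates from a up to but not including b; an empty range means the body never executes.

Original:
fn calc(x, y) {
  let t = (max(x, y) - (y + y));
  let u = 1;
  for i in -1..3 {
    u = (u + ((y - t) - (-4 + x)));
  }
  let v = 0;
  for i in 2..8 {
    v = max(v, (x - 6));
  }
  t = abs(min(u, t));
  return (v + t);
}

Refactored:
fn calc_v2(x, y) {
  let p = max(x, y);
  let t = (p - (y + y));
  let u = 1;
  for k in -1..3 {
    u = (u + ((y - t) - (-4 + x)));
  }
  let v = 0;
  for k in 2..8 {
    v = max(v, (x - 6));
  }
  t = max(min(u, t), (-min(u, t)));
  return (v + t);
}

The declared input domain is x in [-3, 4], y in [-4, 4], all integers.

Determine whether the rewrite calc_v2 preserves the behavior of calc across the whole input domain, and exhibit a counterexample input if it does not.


Changes here: min/max/abs usage differs, plus statement counts differ, plus local variable names differ; the full 72-point sweep finds no disagreement.
verdict: equivalent


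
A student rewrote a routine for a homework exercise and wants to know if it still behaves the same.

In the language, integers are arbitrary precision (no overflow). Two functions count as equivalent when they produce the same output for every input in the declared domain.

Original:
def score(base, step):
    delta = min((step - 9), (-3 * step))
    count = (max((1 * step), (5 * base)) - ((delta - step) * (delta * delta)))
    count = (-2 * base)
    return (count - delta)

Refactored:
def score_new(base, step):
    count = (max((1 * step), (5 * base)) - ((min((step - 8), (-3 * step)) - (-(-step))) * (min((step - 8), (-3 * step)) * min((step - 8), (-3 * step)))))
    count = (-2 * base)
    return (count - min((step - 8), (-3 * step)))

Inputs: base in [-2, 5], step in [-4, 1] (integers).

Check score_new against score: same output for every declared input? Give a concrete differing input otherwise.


Input base=-2, step=-4: 17 from score versus 16 from score_new.
verdict: not equivalent; witness: base=-2, step=-4


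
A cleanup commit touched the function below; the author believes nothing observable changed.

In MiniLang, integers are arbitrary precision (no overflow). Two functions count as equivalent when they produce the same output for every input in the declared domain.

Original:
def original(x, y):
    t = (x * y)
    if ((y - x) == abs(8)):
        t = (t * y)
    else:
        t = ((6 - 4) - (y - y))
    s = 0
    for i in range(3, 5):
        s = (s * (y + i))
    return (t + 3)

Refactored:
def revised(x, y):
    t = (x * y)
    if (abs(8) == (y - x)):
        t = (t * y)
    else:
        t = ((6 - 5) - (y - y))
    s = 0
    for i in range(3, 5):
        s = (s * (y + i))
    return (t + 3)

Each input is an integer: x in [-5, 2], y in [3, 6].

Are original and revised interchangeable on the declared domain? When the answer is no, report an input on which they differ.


On input x=-5, y=4, original returns 5 while revised returns 4.
verdict: not equivalent; witness: x=-5, y=4


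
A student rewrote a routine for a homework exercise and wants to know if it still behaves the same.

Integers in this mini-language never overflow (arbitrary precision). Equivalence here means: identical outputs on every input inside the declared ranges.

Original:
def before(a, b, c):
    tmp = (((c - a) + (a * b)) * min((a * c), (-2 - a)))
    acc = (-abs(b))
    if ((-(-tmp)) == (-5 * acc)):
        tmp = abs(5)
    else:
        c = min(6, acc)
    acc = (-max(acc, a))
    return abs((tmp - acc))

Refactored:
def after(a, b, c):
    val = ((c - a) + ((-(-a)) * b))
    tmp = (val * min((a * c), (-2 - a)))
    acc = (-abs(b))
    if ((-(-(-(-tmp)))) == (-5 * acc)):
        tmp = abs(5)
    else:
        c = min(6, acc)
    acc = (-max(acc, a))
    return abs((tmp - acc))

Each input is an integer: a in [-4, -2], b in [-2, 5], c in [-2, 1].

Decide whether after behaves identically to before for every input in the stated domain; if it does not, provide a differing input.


The two versions differ — the changes include statement counts differ, plus local variable names differ.
One worked example (a=-3, b=3, c=1) — before: tmp becomes 15; next acc becomes -3; next ((-(-tmp)) == (-5 * acc)) evaluates to true; next tmp becomes 5; next acc becomes 3; next final value 2; after: val becomes -5; next tmp becomes 15; next acc becomes -3; next ((-(-(-(-tmp)))) == (-5 * acc)) evaluates to true; next tmp becomes 5; next acc becomes 3; next final value 2; agreement on 2.
Every one of the 96 inputs gives matching results.
verdict: equivalent


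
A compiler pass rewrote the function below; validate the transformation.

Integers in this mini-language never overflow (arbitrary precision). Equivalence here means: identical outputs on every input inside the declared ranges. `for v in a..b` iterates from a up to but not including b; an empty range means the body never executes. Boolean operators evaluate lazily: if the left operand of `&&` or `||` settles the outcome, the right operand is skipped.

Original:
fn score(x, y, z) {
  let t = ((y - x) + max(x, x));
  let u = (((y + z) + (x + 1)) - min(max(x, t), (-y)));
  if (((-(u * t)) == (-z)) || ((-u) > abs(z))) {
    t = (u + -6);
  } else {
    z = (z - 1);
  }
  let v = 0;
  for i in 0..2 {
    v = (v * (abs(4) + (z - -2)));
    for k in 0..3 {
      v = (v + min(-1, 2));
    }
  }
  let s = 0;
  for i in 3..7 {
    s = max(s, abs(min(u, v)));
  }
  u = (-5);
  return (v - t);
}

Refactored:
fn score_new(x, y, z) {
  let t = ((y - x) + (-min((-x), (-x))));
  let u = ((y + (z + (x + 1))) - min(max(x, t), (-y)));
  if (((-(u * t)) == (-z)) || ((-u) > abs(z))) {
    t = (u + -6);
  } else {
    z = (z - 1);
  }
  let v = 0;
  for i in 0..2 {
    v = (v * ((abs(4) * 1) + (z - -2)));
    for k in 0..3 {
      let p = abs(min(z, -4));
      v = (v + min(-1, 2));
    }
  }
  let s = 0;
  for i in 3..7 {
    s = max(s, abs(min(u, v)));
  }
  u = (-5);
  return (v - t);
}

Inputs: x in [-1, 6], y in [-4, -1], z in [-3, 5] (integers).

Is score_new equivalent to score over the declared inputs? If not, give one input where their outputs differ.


The two are interchangeable: min/max/abs usage differs; also local variable names differ; also statement counts differ; also arithmetic usage differs; also constant usage differs, and every declared input agrees.
As a probe, take x=4, y=-1, z=-2: score runs t=-1, then u=1, then (((-(u * t)) == (-z)) || ((-u) > abs(z))) is false, then z=-3, then v=0, then (i=0), then v=0, then (k=0), then v=-1, then (k=1), then v=-2, then (k=2), then v=-3, then (i=1), then v=-9, then (k=0), then v=-10, then (k=1), then v=-11, then (k=2), then v=-12, then s=0, then (i=3), then s=12, then (i=4), then s=12, then (i=5), then s=12, then (i=6), then s=12, then u=-5, then returns -11; score_new runs t=-1, then u=1, then (((-(u * t)) == (-z)) || ((-u) > abs(z))) is false, then z=-3, then v=0, then (i=0), then v=0, then (k=0), then p=4, then v=-1, then (k=1), then p=4, then v=-2, then (k=2), then p=4, then v=-3, then (i=1), then v=-9, then (k=0), then p=4, then v=-10, then (k=1), then p=4, then v=-11, then (k=2), then p=4, then v=-12, then s=0, then (i=3), then s=12, then (i=4), then s=12, then (i=5), then s=12, then (i=6), then s=12, then u=-5, then returns -11; both end at -11.
An exhaustive pass over the 288 declared inputs shows identical outputs.
verdict: equivalent


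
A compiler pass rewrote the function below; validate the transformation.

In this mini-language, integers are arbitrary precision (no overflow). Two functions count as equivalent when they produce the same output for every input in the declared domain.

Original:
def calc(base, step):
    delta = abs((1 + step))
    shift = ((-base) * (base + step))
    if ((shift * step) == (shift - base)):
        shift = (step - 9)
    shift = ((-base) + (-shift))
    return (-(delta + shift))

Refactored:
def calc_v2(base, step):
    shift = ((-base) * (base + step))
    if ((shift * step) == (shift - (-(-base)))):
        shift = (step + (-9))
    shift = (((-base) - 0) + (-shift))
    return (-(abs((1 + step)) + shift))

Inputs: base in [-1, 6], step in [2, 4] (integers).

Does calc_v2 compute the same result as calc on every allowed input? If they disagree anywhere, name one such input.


Reading the diff, among the changes: local variable names differ; and statement counts differ; and constant usage differs; and arithmetic usage differs.
One worked example (base=4, step=3) — calc: delta=4, then shift=-28, then ((shift * step) == (shift - base)) is false, then shift=24, then returns -28; calc_v2: shift=-28, then ((shift * step) == (shift - (-(-base)))) is false, then shift=24, then returns -28; agreement on -28.
Every one of the 24 inputs gives matching results.
verdict: equivalent


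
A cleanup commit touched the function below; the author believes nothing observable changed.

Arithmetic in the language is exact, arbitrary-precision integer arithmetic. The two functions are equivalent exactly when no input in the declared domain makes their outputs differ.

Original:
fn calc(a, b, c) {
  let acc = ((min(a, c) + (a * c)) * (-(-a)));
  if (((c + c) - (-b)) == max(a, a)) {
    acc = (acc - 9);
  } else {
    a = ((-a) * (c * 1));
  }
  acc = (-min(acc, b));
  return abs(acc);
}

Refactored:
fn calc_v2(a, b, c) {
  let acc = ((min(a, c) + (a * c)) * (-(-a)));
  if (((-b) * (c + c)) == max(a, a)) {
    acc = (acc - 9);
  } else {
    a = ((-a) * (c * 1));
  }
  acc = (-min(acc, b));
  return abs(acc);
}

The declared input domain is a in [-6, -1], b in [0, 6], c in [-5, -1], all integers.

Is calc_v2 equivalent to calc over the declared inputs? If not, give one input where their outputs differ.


There is a counterexample at a=-6, b=0, c=-3: 81 on one side, 72 on the other.
calc: acc = -72; (((c + c) - (-b)) == max(a, a)) -> true; acc = -81; acc = 81; return 81
calc_v2: acc = -72; (((-b) * (c + c)) == max(a, a)) -> false; a = -18; acc = 72; return 72
verdict: not equivalent; witness: a=-6, b=0, c=-3
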